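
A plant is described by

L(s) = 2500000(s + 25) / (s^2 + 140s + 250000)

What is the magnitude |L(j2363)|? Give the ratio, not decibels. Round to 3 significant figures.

At s = jω = j2363:
zero (s+25): 25 + j2363 → |·| = √(25²+2363²) = √5584394 ≈ 2363.1, ∠ = arctan(2363/25) ≈ 89.39°
quadratic: (j2363)² + 140·j2363 + 250000 = -5333769 + j330820 → |·| ≈ 5.344e+06, ∠ ≈ 176.45°
|L| = 2500000 · 2363.1 / 5.344e+06 ≈ 1105.5

1.11e+03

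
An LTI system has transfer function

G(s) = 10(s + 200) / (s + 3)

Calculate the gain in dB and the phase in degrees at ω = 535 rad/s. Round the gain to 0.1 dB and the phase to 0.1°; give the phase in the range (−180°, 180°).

At s = jω = j535:
zero (s+200): 200 + j535 → |·| = √(200²+535²) = √326225 ≈ 571.16, ∠ = arctan(535/200) ≈ 69.50°
pole (s+3): 3 + j535 → |·| = √(3²+535²) = √286234 ≈ 535.01, ∠ = arctan(535/3) ≈ 89.68°
|G| = 10 · 571.16 / 535.01 ≈ 10.676
Gain = 20 log₁₀(10.676) ≈ 20.57 dB
∠G = 69.50° − 89.68° = -20.18°

20.6 dB, -20.2°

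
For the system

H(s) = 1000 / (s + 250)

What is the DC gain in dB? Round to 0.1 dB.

12.0 dB

H(0) = 1000 / 250 = 4
20 log₁₀(4) ≈ 12.04 dB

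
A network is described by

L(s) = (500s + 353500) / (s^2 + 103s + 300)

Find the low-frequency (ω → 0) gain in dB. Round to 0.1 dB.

61.4 dB

L(0) = 353500 / 300 ≈ 1178.3
20 log₁₀(1178.3) ≈ 61.43 dB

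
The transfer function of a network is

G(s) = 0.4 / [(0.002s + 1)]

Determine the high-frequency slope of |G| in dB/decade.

-20 dB/decade

Each pole contributes −20 dB/decade at high frequency; each zero contributes +20 dB/decade.
Net: 0 zero(s) − 1 pole(s) → -20 dB/decade.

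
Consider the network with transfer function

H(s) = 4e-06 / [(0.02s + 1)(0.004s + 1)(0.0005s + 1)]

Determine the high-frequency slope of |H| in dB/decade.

Each pole contributes −20 dB/decade at high frequency; each zero contributes +20 dB/decade.
Net: 0 zero(s) − 3 pole(s) → -60 dB/decade.

-60 dB/decade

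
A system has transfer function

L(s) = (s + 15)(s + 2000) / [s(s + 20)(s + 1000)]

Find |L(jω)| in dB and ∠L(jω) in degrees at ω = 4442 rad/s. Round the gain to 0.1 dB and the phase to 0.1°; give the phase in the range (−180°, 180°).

-72.4 dB, -101.5°

At s = jω = j4442:
zero (s+15): 15 + j4442 → |·| = √(15²+4442²) = √19731589 ≈ 4442, ∠ = arctan(4442/15) ≈ 89.81°
zero (s+2000): 2000 + j4442 → |·| = √(2000²+4442²) = √23731364 ≈ 4871.5, ∠ = arctan(4442/2000) ≈ 65.76°
pole (s+20): 20 + j4442 → |·| = √(20²+4442²) = √19731764 ≈ 4442, ∠ = arctan(4442/20) ≈ 89.74°
pole (s+1000): 1000 + j4442 → |·| = √(1000²+4442²) = √20731364 ≈ 4553.2, ∠ = arctan(4442/1000) ≈ 77.31°
pole at origin: |s| = 4442, ∠ = 90.00° (in denominator)
|L| = 1 · 2.1639e+07 / 8.9841e+10 ≈ 0.00024086
Gain = 20 log₁₀(0.00024086) ≈ -72.36 dB
∠L = 155.57° − 257.05° = -101.48°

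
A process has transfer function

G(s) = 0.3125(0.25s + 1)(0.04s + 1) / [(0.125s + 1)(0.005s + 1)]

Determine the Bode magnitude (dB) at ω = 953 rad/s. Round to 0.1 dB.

13.8 dB

At ω = 953 rad/s:
zero (1 + j953·0.25) = 1 + j238.25 → |·| ≈ 238.25, ∠ ≈ 89.76°
zero (1 + j953·0.04) = 1 + j38.12 → |·| ≈ 38.133, ∠ ≈ 88.50°
pole (1 + j953·0.125) = 1 + j119.125 → |·| ≈ 119.13, ∠ ≈ 89.52°
pole (1 + j953·0.005) = 1 + j4.765 → |·| ≈ 4.8688, ∠ ≈ 78.15°
|G| = 0.3125 · 238.25 · 38.133 / (119.13 · 4.8688) ≈ 4.8949
Gain = 20 log₁₀(4.8949) ≈ 13.79 dB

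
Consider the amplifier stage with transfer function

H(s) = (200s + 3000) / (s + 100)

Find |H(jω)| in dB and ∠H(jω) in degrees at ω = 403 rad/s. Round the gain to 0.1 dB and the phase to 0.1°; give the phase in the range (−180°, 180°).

45.8 dB, 11.8°

Substitute s = j403:
Numerator: 200(j403) + 3000 = 3000 + j80600
Denominator: (j403) + 100 = 100 + j403
|N| = √(3000² + 80600²) ≈ 80656, ∠N ≈ 87.87°
|D| = √(100² + 403²) ≈ 415.22, ∠D ≈ 76.06°
|H| = 80656 / 415.22 ≈ 194.25
Gain = 20 log₁₀(194.25) ≈ 45.77 dB
∠H = 87.87° − 76.06° = 11.81°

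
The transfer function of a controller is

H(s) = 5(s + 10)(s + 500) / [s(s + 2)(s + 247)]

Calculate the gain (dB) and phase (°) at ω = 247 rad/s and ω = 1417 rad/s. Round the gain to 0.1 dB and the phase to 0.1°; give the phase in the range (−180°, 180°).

At s = jω = j247:
zero (s+10): 10 + j247 → |·| = √(10²+247²) = √61109 ≈ 247.2, ∠ = arctan(247/10) ≈ 87.68°
zero (s+500): 500 + j247 → |·| = √(500²+247²) = √311009 ≈ 557.68, ∠ = arctan(247/500) ≈ 26.29°
pole (s+2): 2 + j247 → |·| = √(2²+247²) = √61013 ≈ 247.01, ∠ = arctan(247/2) ≈ 89.54°
pole (s+247): 247 + j247 → |·| = √(247²+247²) = √122018 ≈ 349.31, ∠ = arctan(247/247) ≈ 45.00°
pole at origin: |s| = 247, ∠ = 90.00° (in denominator)
|H| = 5 · 1.3786e+05 / 2.1312e+07 ≈ 0.032343
Gain = 20 log₁₀(0.032343) ≈ -29.80 dB
∠H = 113.97° − 224.54° = -110.57°

At s = jω = j1417:
zero (s+10): 10 + j1417 → |·| = √(10²+1417²) = √2007989 ≈ 1417, ∠ = arctan(1417/10) ≈ 89.60°
zero (s+500): 500 + j1417 → |·| = √(500²+1417²) = √2257889 ≈ 1502.6, ∠ = arctan(1417/500) ≈ 70.56°
pole (s+2): 2 + j1417 → |·| = √(2²+1417²) = √2007893 ≈ 1417, ∠ = arctan(1417/2) ≈ 89.92°
pole (s+247): 247 + j1417 → |·| = √(247²+1417²) = √2068898 ≈ 1438.4, ∠ = arctan(1417/247) ≈ 80.11°
pole at origin: |s| = 1417, ∠ = 90.00° (in denominator)
|H| = 5 · 2.1292e+06 / 2.8881e+09 ≈ 0.0036862
Gain = 20 log₁₀(0.0036862) ≈ -48.67 dB
∠H = 160.16° − 260.03° = -99.87°

ω = 247: -29.8 dB, -110.6°; ω = 1417: -48.7 dB, -99.9°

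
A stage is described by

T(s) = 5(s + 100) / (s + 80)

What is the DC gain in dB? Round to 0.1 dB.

T(0) = 5·100 / (80) = 6.25
20 log₁₀(6.25) ≈ 15.92 dB

15.9 dB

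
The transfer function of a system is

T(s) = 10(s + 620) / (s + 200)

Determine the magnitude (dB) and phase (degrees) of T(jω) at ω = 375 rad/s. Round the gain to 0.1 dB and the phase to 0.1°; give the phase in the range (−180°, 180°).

At s = jω = j375:
zero (s+620): 620 + j375 → |·| = √(620²+375²) = √525025 ≈ 724.59, ∠ = arctan(375/620) ≈ 31.17°
pole (s+200): 200 + j375 → |·| = √(200²+375²) = √180625 ≈ 425, ∠ = arctan(375/200) ≈ 61.93°
|T| = 10 · 724.59 / 425 ≈ 17.049
Gain = 20 log₁₀(17.049) ≈ 24.63 dB
∠T = 31.17° − 61.93° = -30.76°

24.6 dB, -30.8°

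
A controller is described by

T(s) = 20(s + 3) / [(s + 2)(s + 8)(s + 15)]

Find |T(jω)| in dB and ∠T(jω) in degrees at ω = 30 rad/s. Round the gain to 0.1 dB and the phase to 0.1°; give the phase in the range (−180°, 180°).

-34.3 dB, -140.4°

At s = jω = j30:
zero (s+3): 3 + j30 → |·| = √(3²+30²) = √909 ≈ 30.15, ∠ = arctan(30/3) ≈ 84.29°
pole (s+2): 2 + j30 → |·| = √(2²+30²) = √904 ≈ 30.067, ∠ = arctan(30/2) ≈ 86.19°
pole (s+8): 8 + j30 → |·| = √(8²+30²) = √964 ≈ 31.048, ∠ = arctan(30/8) ≈ 75.07°
pole (s+15): 15 + j30 → |·| = √(15²+30²) = √1125 ≈ 33.541, ∠ = arctan(30/15) ≈ 63.43°
|T| = 20 · 30.15 / 31311 ≈ 0.019258
Gain = 20 log₁₀(0.019258) ≈ -34.31 dB
∠T = 84.29° − 224.69° = -140.40°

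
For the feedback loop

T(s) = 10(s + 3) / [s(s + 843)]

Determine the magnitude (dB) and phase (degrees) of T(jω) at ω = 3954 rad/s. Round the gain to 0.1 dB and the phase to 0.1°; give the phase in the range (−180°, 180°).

At s = jω = j3954:
zero (s+3): 3 + j3954 → |·| = √(3²+3954²) = √15634125 ≈ 3954, ∠ = arctan(3954/3) ≈ 89.96°
pole (s+843): 843 + j3954 → |·| = √(843²+3954²) = √16344765 ≈ 4042.9, ∠ = arctan(3954/843) ≈ 77.96°
pole at origin: |s| = 3954, ∠ = 90.00° (in denominator)
|T| = 10 · 3954 / 1.5986e+07 ≈ 0.0024734
Gain = 20 log₁₀(0.0024734) ≈ -52.13 dB
∠T = 89.96° − 167.96° = -78.00°

-52.1 dB, -78.0°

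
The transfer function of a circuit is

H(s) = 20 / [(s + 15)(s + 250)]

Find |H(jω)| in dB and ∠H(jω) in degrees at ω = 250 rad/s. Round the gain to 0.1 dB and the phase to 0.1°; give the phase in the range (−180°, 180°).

-72.9 dB, -131.6°

At s = jω = j250:
pole (s+15): 15 + j250 → |·| = √(15²+250²) = √62725 ≈ 250.45, ∠ = arctan(250/15) ≈ 86.57°
pole (s+250): 250 + j250 → |·| = √(250²+250²) = √125000 ≈ 353.55, ∠ = arctan(250/250) ≈ 45.00°
|H| = 20 / 88547 ≈ 0.00022587
Gain = 20 log₁₀(0.00022587) ≈ -72.92 dB
∠H = 0.00° − 131.57° = -131.57°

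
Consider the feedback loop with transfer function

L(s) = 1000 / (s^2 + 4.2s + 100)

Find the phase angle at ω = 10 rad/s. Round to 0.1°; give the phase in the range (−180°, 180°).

-90.0°

At s = jω = j10:
quadratic: (j10)² + 4.2·j10 + 100 = 0 + j42 → |·| ≈ 42, ∠ ≈ 90.00°
∠L = 0.00° − 90.00° = -90.00°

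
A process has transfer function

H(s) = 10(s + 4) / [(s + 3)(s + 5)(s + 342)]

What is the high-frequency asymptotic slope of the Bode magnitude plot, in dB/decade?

Each pole contributes −20 dB/decade at high frequency; each zero contributes +20 dB/decade.
Net: 1 zero(s) − 3 pole(s) → -40 dB/decade.

-40 dB/decade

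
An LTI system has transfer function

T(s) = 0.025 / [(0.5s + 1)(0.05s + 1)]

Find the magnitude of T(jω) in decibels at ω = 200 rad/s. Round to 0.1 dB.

-92.1 dB

At ω = 200 rad/s:
pole (1 + j200·0.5) = 1 + j100 → |·| ≈ 100, ∠ ≈ 89.43°
pole (1 + j200·0.05) = 1 + j10 → |·| ≈ 10.05, ∠ ≈ 84.29°
|T| = 0.025 · 1 / (100 · 10.05) ≈ 2.4876e-05
Gain = 20 log₁₀(2.4876e-05) ≈ -92.08 dB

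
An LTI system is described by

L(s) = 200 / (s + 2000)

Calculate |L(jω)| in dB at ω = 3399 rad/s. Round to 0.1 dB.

Substitute s = j3399:
Numerator: 200 = 200 + j0
Denominator: (j3399) + 2000 = 2000 + j3399
|N| = √(200² + 0²) ≈ 200, ∠N ≈ 0.00°
|D| = √(2000² + 3399²) ≈ 3943.8, ∠D ≈ 59.53°
|L| = 200 / 3943.8 ≈ 0.050713
Gain = 20 log₁₀(0.050713) ≈ -25.90 dB

-25.9 dB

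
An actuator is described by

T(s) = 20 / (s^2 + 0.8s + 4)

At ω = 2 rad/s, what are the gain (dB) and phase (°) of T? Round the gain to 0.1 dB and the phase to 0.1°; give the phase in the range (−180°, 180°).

21.9 dB, -90.0°

At s = jω = j2:
quadratic: (j2)² + 0.8·j2 + 4 = 0 + j1.6 → |·| ≈ 1.6, ∠ ≈ 90.00°
|T| = 20 / 1.6 ≈ 12.5
Gain = 20 log₁₀(12.5) ≈ 21.94 dB
∠T = 0.00° − 90.00° = -90.00°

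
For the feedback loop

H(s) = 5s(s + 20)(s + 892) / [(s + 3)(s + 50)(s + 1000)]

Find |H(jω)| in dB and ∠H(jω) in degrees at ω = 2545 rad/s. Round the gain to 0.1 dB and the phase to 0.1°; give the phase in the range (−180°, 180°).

At s = jω = j2545:
zero (s+20): 20 + j2545 → |·| = √(20²+2545²) = √6477425 ≈ 2545.1, ∠ = arctan(2545/20) ≈ 89.55°
zero (s+892): 892 + j2545 → |·| = √(892²+2545²) = √7272689 ≈ 2696.8, ∠ = arctan(2545/892) ≈ 70.68°
zero at origin: s = j2545 → |·| = 2545, ∠ = 90.00°
pole (s+3): 3 + j2545 → |·| = √(3²+2545²) = √6477034 ≈ 2545, ∠ = arctan(2545/3) ≈ 89.93°
pole (s+50): 50 + j2545 → |·| = √(50²+2545²) = √6479525 ≈ 2545.5, ∠ = arctan(2545/50) ≈ 88.87°
pole (s+1000): 1000 + j2545 → |·| = √(1000²+2545²) = √7477025 ≈ 2734.4, ∠ = arctan(2545/1000) ≈ 68.55°
|H| = 5 · 1.7468e+10 / 1.7714e+10 ≈ 4.9306
Gain = 20 log₁₀(4.9306) ≈ 13.86 dB
∠H = 250.23° − 247.35° = 2.88°

13.9 dB, 2.9°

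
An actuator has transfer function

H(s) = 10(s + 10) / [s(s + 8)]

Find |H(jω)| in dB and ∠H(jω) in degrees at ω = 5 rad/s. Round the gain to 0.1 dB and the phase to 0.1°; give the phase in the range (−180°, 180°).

At s = jω = j5:
zero (s+10): 10 + j5 → |·| = √(10²+5²) = √125 ≈ 11.18, ∠ = arctan(5/10) ≈ 26.57°
pole (s+8): 8 + j5 → |·| = √(8²+5²) = √89 ≈ 9.434, ∠ = arctan(5/8) ≈ 32.01°
pole at origin: |s| = 5, ∠ = 90.00° (in denominator)
|H| = 10 · 11.18 / 47.17 ≈ 2.3702
Gain = 20 log₁₀(2.3702) ≈ 7.50 dB
∠H = 26.57° − 122.01° = -95.44°

7.5 dB, -95.4°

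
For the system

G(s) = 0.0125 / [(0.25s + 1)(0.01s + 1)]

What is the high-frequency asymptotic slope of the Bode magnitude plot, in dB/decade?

Each pole contributes −20 dB/decade at high frequency; each zero contributes +20 dB/decade.
Net: 0 zero(s) − 2 pole(s) → -40 dB/decade.

-40 dB/decade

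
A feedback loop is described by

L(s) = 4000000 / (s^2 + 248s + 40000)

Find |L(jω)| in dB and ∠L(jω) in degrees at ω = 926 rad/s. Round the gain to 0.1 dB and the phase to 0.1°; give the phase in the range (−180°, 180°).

13.5 dB, -164.3°

At s = jω = j926:
quadratic: (j926)² + 248·j926 + 40000 = -817476 + j229648 → |·| ≈ 8.4912e+05, ∠ ≈ 164.31°
|L| = 4000000 / 8.4912e+05 ≈ 4.7108
Gain = 20 log₁₀(4.7108) ≈ 13.46 dB
∠L = 0.00° − 164.31° = -164.31°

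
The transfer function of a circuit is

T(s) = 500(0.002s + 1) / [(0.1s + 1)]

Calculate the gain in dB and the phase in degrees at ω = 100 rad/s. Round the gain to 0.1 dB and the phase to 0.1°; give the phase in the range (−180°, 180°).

34.1 dB, -73.0°

At ω = 100 rad/s:
zero (1 + j100·0.002) = 1 + j0.2 → |·| ≈ 1.0198, ∠ ≈ 11.31°
pole (1 + j100·0.1) = 1 + j10 → |·| ≈ 10.05, ∠ ≈ 84.29°
|T| = 500 · 1.0198 / (10.05) ≈ 50.736
Gain = 20 log₁₀(50.736) ≈ 34.11 dB
∠T = (11.31°) − (84.29°) = -72.98°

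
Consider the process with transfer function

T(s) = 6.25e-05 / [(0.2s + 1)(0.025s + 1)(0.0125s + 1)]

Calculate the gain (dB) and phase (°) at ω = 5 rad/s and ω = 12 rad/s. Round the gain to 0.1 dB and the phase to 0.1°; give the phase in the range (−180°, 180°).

ω = 5: -87.2 dB, -55.7°; ω = 12: -92.9 dB, -92.6°

At ω = 5 rad/s:
pole (1 + j5·0.2) = 1 + j1 → |·| ≈ 1.4142, ∠ ≈ 45.00°
pole (1 + j5·0.025) = 1 + j0.125 → |·| ≈ 1.0078, ∠ ≈ 7.13°
pole (1 + j5·0.0125) = 1 + j0.0625 → |·| ≈ 1.002, ∠ ≈ 3.58°
|T| = 6.25e-05 · 1 / (1.4142 · 1.0078 · 1.002) ≈ 4.3765e-05
Gain = 20 log₁₀(4.3765e-05) ≈ -87.18 dB
∠T = (0°) − (45.00° + 7.13° + 3.58°) = -55.71°

At ω = 12 rad/s:
pole (1 + j12·0.2) = 1 + j2.4 → |·| ≈ 2.6, ∠ ≈ 67.38°
pole (1 + j12·0.025) = 1 + j0.3 → |·| ≈ 1.044, ∠ ≈ 16.70°
pole (1 + j12·0.0125) = 1 + j0.15 → |·| ≈ 1.0112, ∠ ≈ 8.53°
|T| = 6.25e-05 · 1 / (2.6 · 1.044 · 1.0112) ≈ 2.277e-05
Gain = 20 log₁₀(2.277e-05) ≈ -92.85 dB
∠T = (0°) − (67.38° + 16.70° + 8.53°) = -92.61°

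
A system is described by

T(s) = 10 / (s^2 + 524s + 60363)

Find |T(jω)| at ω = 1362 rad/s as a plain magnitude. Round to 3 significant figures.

5.18e-06

Substitute s = j1362:
Numerator: 10 = 10 + j0
Denominator: (j1362)^2 + 524(j1362) + 60363 = -1794681 + j713688
|N| = √(10² + 0²) ≈ 10, ∠N ≈ 0.00°
|D| = √(1794681² + 713688²) ≈ 1.9314e+06, ∠D ≈ 158.31°
|T| = 10 / 1.9314e+06 ≈ 5.1776e-06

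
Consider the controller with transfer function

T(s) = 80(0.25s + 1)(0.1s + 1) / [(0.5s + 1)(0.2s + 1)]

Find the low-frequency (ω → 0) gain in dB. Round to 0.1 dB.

T(0) = 80 · 1 / 1 = 80
20 log₁₀(80) ≈ 38.06 dB

38.1 dB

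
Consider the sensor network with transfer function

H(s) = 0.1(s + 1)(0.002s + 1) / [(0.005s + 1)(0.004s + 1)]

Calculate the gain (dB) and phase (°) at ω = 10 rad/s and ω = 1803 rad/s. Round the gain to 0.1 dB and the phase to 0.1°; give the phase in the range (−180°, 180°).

At ω = 10 rad/s:
zero (1 + j10·1) = 1 + j10 → |·| ≈ 10.05, ∠ ≈ 84.29°
zero (1 + j10·0.002) = 1 + j0.02 → |·| ≈ 1.0002, ∠ ≈ 1.15°
pole (1 + j10·0.005) = 1 + j0.05 → |·| ≈ 1.0012, ∠ ≈ 2.86°
pole (1 + j10·0.004) = 1 + j0.04 → |·| ≈ 1.0008, ∠ ≈ 2.29°
|H| = 0.1 · 10.05 · 1.0002 / (1.0012 · 1.0008) ≈ 1.0032
Gain = 20 log₁₀(1.0032) ≈ 0.03 dB
∠H = (84.29° + 1.15°) − (2.86° + 2.29°) = 80.29°

At ω = 1803 rad/s:
zero (1 + j1803·1) = 1 + j1803 → |·| ≈ 1803, ∠ ≈ 89.97°
zero (1 + j1803·0.002) = 1 + j3.606 → |·| ≈ 3.7421, ∠ ≈ 74.50°
pole (1 + j1803·0.005) = 1 + j9.015 → |·| ≈ 9.0703, ∠ ≈ 83.67°
pole (1 + j1803·0.004) = 1 + j7.212 → |·| ≈ 7.281, ∠ ≈ 82.11°
|H| = 0.1 · 1803 · 3.7421 / (9.0703 · 7.281) ≈ 10.216
Gain = 20 log₁₀(10.216) ≈ 20.19 dB
∠H = (89.97° + 74.50°) − (83.67° + 82.11°) = -1.31°

ω = 10: 0.0 dB, 80.3°; ω = 1803: 20.2 dB, -1.3°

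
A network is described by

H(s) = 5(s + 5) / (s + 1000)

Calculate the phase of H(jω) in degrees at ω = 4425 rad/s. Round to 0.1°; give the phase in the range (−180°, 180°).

At s = jω = j4425:
zero (s+5): 5 + j4425 → |·| = √(5²+4425²) = √19580650 ≈ 4425, ∠ = arctan(4425/5) ≈ 89.94°
pole (s+1000): 1000 + j4425 → |·| = √(1000²+4425²) = √20580625 ≈ 4536.6, ∠ = arctan(4425/1000) ≈ 77.27°
∠H = 89.94° − 77.27° = 12.67°

12.7°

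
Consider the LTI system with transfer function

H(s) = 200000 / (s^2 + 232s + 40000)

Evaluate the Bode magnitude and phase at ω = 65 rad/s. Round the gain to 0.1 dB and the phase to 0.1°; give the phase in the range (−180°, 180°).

At s = jω = j65:
quadratic: (j65)² + 232·j65 + 40000 = 35775 + j15080 → |·| ≈ 38823, ∠ ≈ 22.86°
|H| = 200000 / 38823 ≈ 5.1516
Gain = 20 log₁₀(5.1516) ≈ 14.24 dB
∠H = 0.00° − 22.86° = -22.86°

14.2 dB, -22.9°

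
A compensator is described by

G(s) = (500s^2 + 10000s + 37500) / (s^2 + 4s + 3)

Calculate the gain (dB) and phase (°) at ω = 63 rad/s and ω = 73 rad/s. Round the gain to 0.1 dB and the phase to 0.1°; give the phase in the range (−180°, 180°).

Substitute s = j63:
Numerator: 500(j63)^2 + 10000(j63) + 37500 = -1947000 + j630000
Denominator: (j63)^2 + 4(j63) + 3 = -3966 + j252
|N| = √(1947000² + 630000²) ≈ 2.0464e+06, ∠N ≈ 162.07°
|D| = √(3966² + 252²) ≈ 3974, ∠D ≈ 176.36°
|G| = 2.0464e+06 / 3974 ≈ 514.95
Gain = 20 log₁₀(514.95) ≈ 54.24 dB
∠G = 162.07° − 176.36° = -14.29°

Substitute s = j73:
Numerator: 500(j73)^2 + 10000(j73) + 37500 = -2627000 + j730000
Denominator: (j73)^2 + 4(j73) + 3 = -5326 + j292
|N| = √(2627000² + 730000²) ≈ 2.7265e+06, ∠N ≈ 164.47°
|D| = √(5326² + 292²) ≈ 5334, ∠D ≈ 176.86°
|G| = 2.7265e+06 / 5334 ≈ 511.15
Gain = 20 log₁₀(511.15) ≈ 54.17 dB
∠G = 164.47° − 176.86° = -12.39°

ω = 63: 54.2 dB, -14.3°; ω = 73: 54.2 dB, -12.4°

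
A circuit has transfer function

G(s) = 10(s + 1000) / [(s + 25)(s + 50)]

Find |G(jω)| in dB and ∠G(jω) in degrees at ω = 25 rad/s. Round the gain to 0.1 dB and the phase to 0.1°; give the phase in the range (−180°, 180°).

14.1 dB, -70.1°

At s = jω = j25:
zero (s+1000): 1000 + j25 → |·| = √(1000²+25²) = √1000625 ≈ 1000.3, ∠ = arctan(25/1000) ≈ 1.43°
pole (s+25): 25 + j25 → |·| = √(25²+25²) = √1250 ≈ 35.355, ∠ = arctan(25/25) ≈ 45.00°
pole (s+50): 50 + j25 → |·| = √(50²+25²) = √3125 ≈ 55.902, ∠ = arctan(25/50) ≈ 26.57°
|G| = 10 · 1000.3 / 1976.4 ≈ 5.0612
Gain = 20 log₁₀(5.0612) ≈ 14.09 dB
∠G = 1.43° − 71.57° = -70.14°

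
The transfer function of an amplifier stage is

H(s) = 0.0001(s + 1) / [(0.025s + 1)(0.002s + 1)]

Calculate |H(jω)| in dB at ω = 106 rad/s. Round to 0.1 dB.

At ω = 106 rad/s:
zero (1 + j106·1) = 1 + j106 → |·| ≈ 106, ∠ ≈ 89.46°
pole (1 + j106·0.025) = 1 + j2.65 → |·| ≈ 2.8324, ∠ ≈ 69.33°
pole (1 + j106·0.002) = 1 + j0.212 → |·| ≈ 1.0222, ∠ ≈ 11.97°
|H| = 0.0001 · 106 / (2.8324 · 1.0222) ≈ 0.0036611
Gain = 20 log₁₀(0.0036611) ≈ -48.73 dB

-48.7 dB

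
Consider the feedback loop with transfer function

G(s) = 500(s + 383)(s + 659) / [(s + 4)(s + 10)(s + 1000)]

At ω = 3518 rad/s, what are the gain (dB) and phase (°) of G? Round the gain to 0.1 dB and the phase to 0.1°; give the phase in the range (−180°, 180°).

-17.1 dB, -90.7°

At s = jω = j3518:
zero (s+383): 383 + j3518 → |·| = √(383²+3518²) = √12523013 ≈ 3538.8, ∠ = arctan(3518/383) ≈ 83.79°
zero (s+659): 659 + j3518 → |·| = √(659²+3518²) = √12810605 ≈ 3579.2, ∠ = arctan(3518/659) ≈ 79.39°
pole (s+4): 4 + j3518 → |·| = √(4²+3518²) = √12376340 ≈ 3518, ∠ = arctan(3518/4) ≈ 89.93°
pole (s+10): 10 + j3518 → |·| = √(10²+3518²) = √12376424 ≈ 3518, ∠ = arctan(3518/10) ≈ 89.84°
pole (s+1000): 1000 + j3518 → |·| = √(1000²+3518²) = √13376324 ≈ 3657.4, ∠ = arctan(3518/1000) ≈ 74.13°
|G| = 500 · 1.2666e+07 / 4.5265e+10 ≈ 0.13991
Gain = 20 log₁₀(0.13991) ≈ -17.08 dB
∠G = 163.18° − 253.90° = -90.72°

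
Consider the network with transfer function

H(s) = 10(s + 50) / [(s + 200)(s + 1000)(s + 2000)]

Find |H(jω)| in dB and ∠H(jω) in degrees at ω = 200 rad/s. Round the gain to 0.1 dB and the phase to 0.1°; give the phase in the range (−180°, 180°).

At s = jω = j200:
zero (s+50): 50 + j200 → |·| = √(50²+200²) = √42500 ≈ 206.16, ∠ = arctan(200/50) ≈ 75.96°
pole (s+200): 200 + j200 → |·| = √(200²+200²) = √80000 ≈ 282.84, ∠ = arctan(200/200) ≈ 45.00°
pole (s+1000): 1000 + j200 → |·| = √(1000²+200²) = √1040000 ≈ 1019.8, ∠ = arctan(200/1000) ≈ 11.31°
pole (s+2000): 2000 + j200 → |·| = √(2000²+200²) = √4040000 ≈ 2010, ∠ = arctan(200/2000) ≈ 5.71°
|H| = 10 · 206.16 / 5.7976e+08 ≈ 3.556e-06
Gain = 20 log₁₀(3.556e-06) ≈ -108.98 dB
∠H = 75.96° − 62.02° = 13.94°

-109.0 dB, 13.9°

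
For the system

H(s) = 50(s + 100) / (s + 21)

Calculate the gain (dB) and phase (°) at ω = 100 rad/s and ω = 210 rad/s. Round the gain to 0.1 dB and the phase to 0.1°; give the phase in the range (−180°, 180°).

At s = jω = j100:
zero (s+100): 100 + j100 → |·| = √(100²+100²) = √20000 ≈ 141.42, ∠ = arctan(100/100) ≈ 45.00°
pole (s+21): 21 + j100 → |·| = √(21²+100²) = √10441 ≈ 102.18, ∠ = arctan(100/21) ≈ 78.14°
|H| = 50 · 141.42 / 102.18 ≈ 69.201
Gain = 20 log₁₀(69.201) ≈ 36.80 dB
∠H = 45.00° − 78.14° = -33.14°

At s = jω = j210:
zero (s+100): 100 + j210 → |·| = √(100²+210²) = √54100 ≈ 232.59, ∠ = arctan(210/100) ≈ 64.54°
pole (s+21): 21 + j210 → |·| = √(21²+210²) = √44541 ≈ 211.05, ∠ = arctan(210/21) ≈ 84.29°
|H| = 50 · 232.59 / 211.05 ≈ 55.103
Gain = 20 log₁₀(55.103) ≈ 34.82 dB
∠H = 64.54° − 84.29° = -19.75°

ω = 100: 36.8 dB, -33.1°; ω = 210: 34.8 dB, -19.8°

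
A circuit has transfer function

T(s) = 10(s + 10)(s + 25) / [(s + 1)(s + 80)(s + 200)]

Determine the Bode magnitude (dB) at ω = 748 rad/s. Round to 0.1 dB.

At s = jω = j748:
zero (s+10): 10 + j748 → |·| = √(10²+748²) = √559604 ≈ 748.07, ∠ = arctan(748/10) ≈ 89.23°
zero (s+25): 25 + j748 → |·| = √(25²+748²) = √560129 ≈ 748.42, ∠ = arctan(748/25) ≈ 88.09°
pole (s+1): 1 + j748 → |·| = √(1²+748²) = √559505 ≈ 748, ∠ = arctan(748/1) ≈ 89.92°
pole (s+80): 80 + j748 → |·| = √(80²+748²) = √565904 ≈ 752.27, ∠ = arctan(748/80) ≈ 83.90°
pole (s+200): 200 + j748 → |·| = √(200²+748²) = √599504 ≈ 774.28, ∠ = arctan(748/200) ≈ 75.03°
|T| = 10 · 5.5987e+05 / 4.3569e+08 ≈ 0.01285
Gain = 20 log₁₀(0.01285) ≈ -37.82 dB

-37.8 dB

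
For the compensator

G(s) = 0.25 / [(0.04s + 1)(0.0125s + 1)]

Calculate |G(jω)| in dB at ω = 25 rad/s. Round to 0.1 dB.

-15.5 dB

At ω = 25 rad/s:
pole (1 + j25·0.04) = 1 + j1 → |·| ≈ 1.4142, ∠ ≈ 45.00°
pole (1 + j25·0.0125) = 1 + j0.3125 → |·| ≈ 1.0477, ∠ ≈ 17.35°
|G| = 0.25 · 1 / (1.4142 · 1.0477) ≈ 0.16873
Gain = 20 log₁₀(0.16873) ≈ -15.46 dB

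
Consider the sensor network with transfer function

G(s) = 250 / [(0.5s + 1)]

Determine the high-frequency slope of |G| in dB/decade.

-20 dB/decade

Each pole contributes −20 dB/decade at high frequency; each zero contributes +20 dB/decade.
Net: 0 zero(s) − 1 pole(s) → -20 dB/decade.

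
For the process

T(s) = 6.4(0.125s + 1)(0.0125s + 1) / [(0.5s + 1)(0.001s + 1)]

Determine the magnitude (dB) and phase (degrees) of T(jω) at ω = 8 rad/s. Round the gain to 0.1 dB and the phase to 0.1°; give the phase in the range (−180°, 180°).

6.9 dB, -25.7°

At ω = 8 rad/s:
zero (1 + j8·0.125) = 1 + j1 → |·| ≈ 1.4142, ∠ ≈ 45.00°
zero (1 + j8·0.0125) = 1 + j0.1 → |·| ≈ 1.005, ∠ ≈ 5.71°
pole (1 + j8·0.5) = 1 + j4 → |·| ≈ 4.1231, ∠ ≈ 75.96°
pole (1 + j8·0.001) = 1 + j0.008 → |·| ≈ 1, ∠ ≈ 0.46°
|T| = 6.4 · 1.4142 · 1.005 / (4.1231 · 1) ≈ 2.2061
Gain = 20 log₁₀(2.2061) ≈ 6.87 dB
∠T = (45.00° + 5.71°) − (75.96° + 0.46°) = -25.71°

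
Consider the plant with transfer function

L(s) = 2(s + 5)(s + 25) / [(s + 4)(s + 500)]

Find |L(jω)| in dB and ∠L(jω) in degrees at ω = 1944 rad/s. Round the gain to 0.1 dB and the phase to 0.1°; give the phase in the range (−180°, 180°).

5.7 dB, 13.7°

At s = jω = j1944:
zero (s+5): 5 + j1944 → |·| = √(5²+1944²) = √3779161 ≈ 1944, ∠ = arctan(1944/5) ≈ 89.85°
zero (s+25): 25 + j1944 → |·| = √(25²+1944²) = √3779761 ≈ 1944.2, ∠ = arctan(1944/25) ≈ 89.26°
pole (s+4): 4 + j1944 → |·| = √(4²+1944²) = √3779152 ≈ 1944, ∠ = arctan(1944/4) ≈ 89.88°
pole (s+500): 500 + j1944 → |·| = √(500²+1944²) = √4029136 ≈ 2007.3, ∠ = arctan(1944/500) ≈ 75.58°
|L| = 2 · 3.7795e+06 / 3.9022e+06 ≈ 1.9371
Gain = 20 log₁₀(1.9371) ≈ 5.74 dB
∠L = 179.11° − 165.46° = 13.65°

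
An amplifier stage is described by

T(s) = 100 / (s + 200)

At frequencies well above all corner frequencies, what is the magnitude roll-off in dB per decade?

Each pole contributes −20 dB/decade at high frequency; each zero contributes +20 dB/decade.
Net: 0 zero(s) − 1 pole(s) → -20 dB/decade.

-20 dB/decade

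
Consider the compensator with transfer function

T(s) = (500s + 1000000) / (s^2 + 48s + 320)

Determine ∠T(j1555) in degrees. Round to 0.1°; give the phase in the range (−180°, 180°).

-140.4°

Substitute s = j1555:
Numerator: 500(j1555) + 1000000 = 1000000 + j777500
Denominator: (j1555)^2 + 48(j1555) + 320 = -2417705 + j74640
|N| = √(1000000² + 777500²) ≈ 1.2667e+06, ∠N ≈ 37.87°
|D| = √(2417705² + 74640²) ≈ 2.4189e+06, ∠D ≈ 178.23°
∠T = 37.87° − 178.23° = -140.36°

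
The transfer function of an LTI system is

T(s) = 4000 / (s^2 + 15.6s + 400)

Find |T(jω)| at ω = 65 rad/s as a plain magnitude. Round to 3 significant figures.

1.01

At s = jω = j65:
quadratic: (j65)² + 15.6·j65 + 400 = -3825 + j1014 → |·| ≈ 3957.1, ∠ ≈ 165.15°
|T| = 4000 / 3957.1 ≈ 1.0108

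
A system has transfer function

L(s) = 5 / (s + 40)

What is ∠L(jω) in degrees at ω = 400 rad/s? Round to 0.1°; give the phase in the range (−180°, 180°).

At s = jω = j400:
pole (s+40): 40 + j400 → |·| = √(40²+400²) = √161600 ≈ 402, ∠ = arctan(400/40) ≈ 84.29°
∠L = 0.00° − 84.29° = -84.29°

-84.3°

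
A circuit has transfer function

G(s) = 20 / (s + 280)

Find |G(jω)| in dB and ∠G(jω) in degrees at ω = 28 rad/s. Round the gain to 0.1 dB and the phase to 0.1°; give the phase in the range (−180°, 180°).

Substitute s = j28:
Numerator: 20 = 20 + j0
Denominator: (j28) + 280 = 280 + j28
|N| = √(20² + 0²) ≈ 20, ∠N ≈ 0.00°
|D| = √(280² + 28²) ≈ 281.4, ∠D ≈ 5.71°
|G| = 20 / 281.4 ≈ 0.071073
Gain = 20 log₁₀(0.071073) ≈ -22.97 dB
∠G = 0.00° − 5.71° = -5.71°

-23.0 dB, -5.7°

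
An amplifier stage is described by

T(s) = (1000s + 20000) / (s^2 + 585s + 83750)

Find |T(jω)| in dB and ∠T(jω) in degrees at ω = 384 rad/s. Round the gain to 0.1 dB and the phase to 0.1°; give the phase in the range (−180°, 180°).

Substitute s = j384:
Numerator: 1000(j384) + 20000 = 20000 + j384000
Denominator: (j384)^2 + 585(j384) + 83750 = -63706 + j224640
|N| = √(20000² + 384000²) ≈ 3.8452e+05, ∠N ≈ 87.02°
|D| = √(63706² + 224640²) ≈ 2.335e+05, ∠D ≈ 105.83°
|T| = 3.8452e+05 / 2.335e+05 ≈ 1.6468
Gain = 20 log₁₀(1.6468) ≈ 4.33 dB
∠T = 87.02° − 105.83° = -18.81°

4.3 dB, -18.8°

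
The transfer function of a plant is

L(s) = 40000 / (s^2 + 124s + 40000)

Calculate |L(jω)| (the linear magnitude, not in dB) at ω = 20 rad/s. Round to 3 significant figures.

1.01

At s = jω = j20:
quadratic: (j20)² + 124·j20 + 40000 = 39600 + j2480 → |·| ≈ 39678, ∠ ≈ 3.58°
|L| = 40000 / 39678 ≈ 1.0081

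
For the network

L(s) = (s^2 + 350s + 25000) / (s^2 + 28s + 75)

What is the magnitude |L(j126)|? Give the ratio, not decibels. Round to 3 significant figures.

2.78

Substitute s = j126:
Numerator: (j126)^2 + 350(j126) + 25000 = 9124 + j44100
Denominator: (j126)^2 + 28(j126) + 75 = -15801 + j3528
|N| = √(9124² + 44100²) ≈ 45034, ∠N ≈ 78.31°
|D| = √(15801² + 3528²) ≈ 16190, ∠D ≈ 167.41°
|L| = 45034 / 16190 ≈ 2.7816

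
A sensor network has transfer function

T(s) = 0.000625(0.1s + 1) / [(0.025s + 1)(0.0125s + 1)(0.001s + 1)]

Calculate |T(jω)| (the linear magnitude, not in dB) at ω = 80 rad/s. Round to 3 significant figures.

At ω = 80 rad/s:
zero (1 + j80·0.1) = 1 + j8 → |·| ≈ 8.0623, ∠ ≈ 82.87°
pole (1 + j80·0.025) = 1 + j2 → |·| ≈ 2.2361, ∠ ≈ 63.43°
pole (1 + j80·0.0125) = 1 + j1 → |·| ≈ 1.4142, ∠ ≈ 45.00°
pole (1 + j80·0.001) = 1 + j0.08 → |·| ≈ 1.0032, ∠ ≈ 4.57°
|T| = 0.000625 · 8.0623 / (2.2361 · 1.4142 · 1.0032) ≈ 0.0015884

0.00159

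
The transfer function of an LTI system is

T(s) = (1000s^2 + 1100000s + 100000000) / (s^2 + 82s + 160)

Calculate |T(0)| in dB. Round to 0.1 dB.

T(0) = 100000000 / 160 = 6.25e+05
20 log₁₀(6.25e+05) ≈ 115.92 dB

115.9 dB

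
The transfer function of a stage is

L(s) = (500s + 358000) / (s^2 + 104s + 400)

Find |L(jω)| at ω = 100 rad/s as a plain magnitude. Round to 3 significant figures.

Substitute s = j100:
Numerator: 500(j100) + 358000 = 358000 + j50000
Denominator: (j100)^2 + 104(j100) + 400 = -9600 + j10400
|N| = √(358000² + 50000²) ≈ 3.6147e+05, ∠N ≈ 7.95°
|D| = √(9600² + 10400²) ≈ 14153, ∠D ≈ 132.71°
|L| = 3.6147e+05 / 14153 ≈ 25.54

25.5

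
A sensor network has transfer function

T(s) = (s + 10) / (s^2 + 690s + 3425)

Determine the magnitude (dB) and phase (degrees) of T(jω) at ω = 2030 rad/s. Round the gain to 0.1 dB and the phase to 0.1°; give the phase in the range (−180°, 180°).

Substitute s = j2030:
Numerator: (j2030) + 10 = 10 + j2030
Denominator: (j2030)^2 + 690(j2030) + 3425 = -4117475 + j1400700
|N| = √(10² + 2030²) ≈ 2030, ∠N ≈ 89.72°
|D| = √(4117475² + 1400700²) ≈ 4.3492e+06, ∠D ≈ 161.21°
|T| = 2030 / 4.3492e+06 ≈ 0.00046675
Gain = 20 log₁₀(0.00046675) ≈ -66.62 dB
∠T = 89.72° − 161.21° = -71.49°

-66.6 dB, -71.5°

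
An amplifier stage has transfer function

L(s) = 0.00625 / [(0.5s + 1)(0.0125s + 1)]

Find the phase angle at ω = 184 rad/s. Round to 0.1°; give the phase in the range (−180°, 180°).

At ω = 184 rad/s:
pole (1 + j184·0.5) = 1 + j92 → |·| ≈ 92.005, ∠ ≈ 89.38°
pole (1 + j184·0.0125) = 1 + j2.3 → |·| ≈ 2.508, ∠ ≈ 66.50°
∠L = (0°) − (89.38° + 66.50°) = -155.88°

-155.9°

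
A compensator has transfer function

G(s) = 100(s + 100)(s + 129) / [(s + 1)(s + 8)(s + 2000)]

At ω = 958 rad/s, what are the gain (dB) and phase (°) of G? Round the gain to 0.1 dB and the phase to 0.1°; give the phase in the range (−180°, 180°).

At s = jω = j958:
zero (s+100): 100 + j958 → |·| = √(100²+958²) = √927764 ≈ 963.21, ∠ = arctan(958/100) ≈ 84.04°
zero (s+129): 129 + j958 → |·| = √(129²+958²) = √934405 ≈ 966.65, ∠ = arctan(958/129) ≈ 82.33°
pole (s+1): 1 + j958 → |·| = √(1²+958²) = √917765 ≈ 958, ∠ = arctan(958/1) ≈ 89.94°
pole (s+8): 8 + j958 → |·| = √(8²+958²) = √917828 ≈ 958.03, ∠ = arctan(958/8) ≈ 89.52°
pole (s+2000): 2000 + j958 → |·| = √(2000²+958²) = √4917764 ≈ 2217.6, ∠ = arctan(958/2000) ≈ 25.59°
|G| = 100 · 9.3109e+05 / 2.0353e+09 ≈ 0.045747
Gain = 20 log₁₀(0.045747) ≈ -26.79 dB
∠G = 166.37° − 205.05° = -38.68°

-26.8 dB, -38.7°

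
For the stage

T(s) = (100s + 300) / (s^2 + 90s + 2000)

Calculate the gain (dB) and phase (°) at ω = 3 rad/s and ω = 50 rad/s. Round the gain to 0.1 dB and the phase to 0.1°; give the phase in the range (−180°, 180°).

Substitute s = j3:
Numerator: 100(j3) + 300 = 300 + j300
Denominator: (j3)^2 + 90(j3) + 2000 = 1991 + j270
|N| = √(300² + 300²) ≈ 424.26, ∠N ≈ 45.00°
|D| = √(1991² + 270²) ≈ 2009.2, ∠D ≈ 7.72°
|T| = 424.26 / 2009.2 ≈ 0.21116
Gain = 20 log₁₀(0.21116) ≈ -13.51 dB
∠T = 45.00° − 7.72° = 37.28°

Substitute s = j50:
Numerator: 100(j50) + 300 = 300 + j5000
Denominator: (j50)^2 + 90(j50) + 2000 = -500 + j4500
|N| = √(300² + 5000²) ≈ 5009, ∠N ≈ 86.57°
|D| = √(500² + 4500²) ≈ 4527.7, ∠D ≈ 96.34°
|T| = 5009 / 4527.7 ≈ 1.1063
Gain = 20 log₁₀(1.1063) ≈ 0.88 dB
∠T = 86.57° − 96.34° = -9.77°

ω = 3: -13.5 dB, 37.3°; ω = 50: 0.9 dB, -9.8°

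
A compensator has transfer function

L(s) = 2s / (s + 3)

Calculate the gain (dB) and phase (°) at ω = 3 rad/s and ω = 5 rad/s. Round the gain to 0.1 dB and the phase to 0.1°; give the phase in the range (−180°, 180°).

At s = jω = j3:
zero at origin: s = j3 → |·| = 3, ∠ = 90.00°
pole (s+3): 3 + j3 → |·| = √(3²+3²) = √18 ≈ 4.2426, ∠ = arctan(3/3) ≈ 45.00°
|L| = 2 · 3 / 4.2426 ≈ 1.4142
Gain = 20 log₁₀(1.4142) ≈ 3.01 dB
∠L = 90.00° − 45.00° = 45.00°

At s = jω = j5:
zero at origin: s = j5 → |·| = 5, ∠ = 90.00°
pole (s+3): 3 + j5 → |·| = √(3²+5²) = √34 ≈ 5.831, ∠ = arctan(5/3) ≈ 59.04°
|L| = 2 · 5 / 5.831 ≈ 1.715
Gain = 20 log₁₀(1.715) ≈ 4.69 dB
∠L = 90.00° − 59.04° = 30.96°

ω = 3: 3.0 dB, 45.0°; ω = 5: 4.7 dB, 31.0°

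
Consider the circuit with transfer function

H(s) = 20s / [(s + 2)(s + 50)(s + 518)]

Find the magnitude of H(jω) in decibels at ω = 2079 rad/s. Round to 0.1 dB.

At s = jω = j2079:
zero at origin: s = j2079 → |·| = 2079, ∠ = 90.00°
pole (s+2): 2 + j2079 → |·| = √(2²+2079²) = √4322245 ≈ 2079, ∠ = arctan(2079/2) ≈ 89.94°
pole (s+50): 50 + j2079 → |·| = √(50²+2079²) = √4324741 ≈ 2079.6, ∠ = arctan(2079/50) ≈ 88.62°
pole (s+518): 518 + j2079 → |·| = √(518²+2079²) = √4590565 ≈ 2142.6, ∠ = arctan(2079/518) ≈ 76.01°
|H| = 20 · 2079 / 9.2635e+09 ≈ 4.4886e-06
Gain = 20 log₁₀(4.4886e-06) ≈ -106.96 dB

-107.0 dB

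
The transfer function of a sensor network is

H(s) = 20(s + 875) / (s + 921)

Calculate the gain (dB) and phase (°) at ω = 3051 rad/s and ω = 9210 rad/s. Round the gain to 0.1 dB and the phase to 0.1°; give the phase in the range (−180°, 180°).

At s = jω = j3051:
zero (s+875): 875 + j3051 → |·| = √(875²+3051²) = √10074226 ≈ 3174, ∠ = arctan(3051/875) ≈ 74.00°
pole (s+921): 921 + j3051 → |·| = √(921²+3051²) = √10156842 ≈ 3187, ∠ = arctan(3051/921) ≈ 73.20°
|H| = 20 · 3174 / 3187 ≈ 19.918
Gain = 20 log₁₀(19.918) ≈ 25.98 dB
∠H = 74.00° − 73.20° = 0.80°

At s = jω = j9210:
zero (s+875): 875 + j9210 → |·| = √(875²+9210²) = √85589725 ≈ 9251.5, ∠ = arctan(9210/875) ≈ 84.57°
pole (s+921): 921 + j9210 → |·| = √(921²+9210²) = √85672341 ≈ 9255.9, ∠ = arctan(9210/921) ≈ 84.29°
|H| = 20 · 9251.5 / 9255.9 ≈ 19.99
Gain = 20 log₁₀(19.99) ≈ 26.02 dB
∠H = 84.57° − 84.29° = 0.28°

ω = 3051: 26.0 dB, 0.8°; ω = 9210: 26.0 dB, 0.3°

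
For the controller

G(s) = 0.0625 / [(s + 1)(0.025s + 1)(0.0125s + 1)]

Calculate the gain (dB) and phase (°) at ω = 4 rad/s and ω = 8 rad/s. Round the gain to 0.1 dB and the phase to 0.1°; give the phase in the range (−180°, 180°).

ω = 4: -36.4 dB, -84.5°; ω = 8: -42.4 dB, -99.9°

At ω = 4 rad/s:
pole (1 + j4·1) = 1 + j4 → |·| ≈ 4.1231, ∠ ≈ 75.96°
pole (1 + j4·0.025) = 1 + j0.1 → |·| ≈ 1.005, ∠ ≈ 5.71°
pole (1 + j4·0.0125) = 1 + j0.05 → |·| ≈ 1.0012, ∠ ≈ 2.86°
|G| = 0.0625 · 1 / (4.1231 · 1.005 · 1.0012) ≈ 0.015065
Gain = 20 log₁₀(0.015065) ≈ -36.44 dB
∠G = (0°) − (75.96° + 5.71° + 2.86°) = -84.53°

At ω = 8 rad/s:
pole (1 + j8·1) = 1 + j8 → |·| ≈ 8.0623, ∠ ≈ 82.87°
pole (1 + j8·0.025) = 1 + j0.2 → |·| ≈ 1.0198, ∠ ≈ 11.31°
pole (1 + j8·0.0125) = 1 + j0.1 → |·| ≈ 1.005, ∠ ≈ 5.71°
|G| = 0.0625 · 1 / (8.0623 · 1.0198 · 1.005) ≈ 0.0075638
Gain = 20 log₁₀(0.0075638) ≈ -42.43 dB
∠G = (0°) − (82.87° + 11.31° + 5.71°) = -99.89°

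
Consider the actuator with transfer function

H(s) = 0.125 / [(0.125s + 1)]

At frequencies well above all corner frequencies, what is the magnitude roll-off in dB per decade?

-20 dB/decade

Each pole contributes −20 dB/decade at high frequency; each zero contributes +20 dB/decade.
Net: 0 zero(s) − 1 pole(s) → -20 dB/decade.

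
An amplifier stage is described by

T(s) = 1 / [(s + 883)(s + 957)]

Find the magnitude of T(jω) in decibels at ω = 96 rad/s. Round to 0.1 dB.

-118.6 dB

At s = jω = j96:
pole (s+883): 883 + j96 → |·| = √(883²+96²) = √788905 ≈ 888.2, ∠ = arctan(96/883) ≈ 6.20°
pole (s+957): 957 + j96 → |·| = √(957²+96²) = √925065 ≈ 961.8, ∠ = arctan(96/957) ≈ 5.73°
|T| = 1 / 8.5427e+05 ≈ 1.1706e-06
Gain = 20 log₁₀(1.1706e-06) ≈ -118.63 dB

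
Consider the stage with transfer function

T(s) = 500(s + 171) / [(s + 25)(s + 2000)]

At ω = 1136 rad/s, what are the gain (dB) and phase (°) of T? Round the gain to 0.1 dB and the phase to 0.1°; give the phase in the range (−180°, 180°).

-13.2 dB, -36.9°

At s = jω = j1136:
zero (s+171): 171 + j1136 → |·| = √(171²+1136²) = √1319737 ≈ 1148.8, ∠ = arctan(1136/171) ≈ 81.44°
pole (s+25): 25 + j1136 → |·| = √(25²+1136²) = √1291121 ≈ 1136.3, ∠ = arctan(1136/25) ≈ 88.74°
pole (s+2000): 2000 + j1136 → |·| = √(2000²+1136²) = √5290496 ≈ 2300.1, ∠ = arctan(1136/2000) ≈ 29.60°
|T| = 500 · 1148.8 / 2.6136e+06 ≈ 0.21977
Gain = 20 log₁₀(0.21977) ≈ -13.16 dB
∠T = 81.44° − 118.34° = -36.90°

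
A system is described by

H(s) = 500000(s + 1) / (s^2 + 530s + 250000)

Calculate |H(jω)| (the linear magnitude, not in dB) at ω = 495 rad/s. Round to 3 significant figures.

943

At s = jω = j495:
zero (s+1): 1 + j495 → |·| = √(1²+495²) = √245026 ≈ 495, ∠ = arctan(495/1) ≈ 89.88°
quadratic: (j495)² + 530·j495 + 250000 = 4975 + j262350 → |·| ≈ 2.624e+05, ∠ ≈ 88.91°
|H| = 500000 · 495 / 2.624e+05 ≈ 943.22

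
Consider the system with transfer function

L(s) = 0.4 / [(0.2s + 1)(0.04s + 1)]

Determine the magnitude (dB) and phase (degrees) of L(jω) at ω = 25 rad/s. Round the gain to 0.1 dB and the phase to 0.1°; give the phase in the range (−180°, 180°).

-25.1 dB, -123.7°

At ω = 25 rad/s:
pole (1 + j25·0.2) = 1 + j5 → |·| ≈ 5.099, ∠ ≈ 78.69°
pole (1 + j25·0.04) = 1 + j1 → |·| ≈ 1.4142, ∠ ≈ 45.00°
|L| = 0.4 · 1 / (5.099 · 1.4142) ≈ 0.055471
Gain = 20 log₁₀(0.055471) ≈ -25.12 dB
∠L = (0°) − (78.69° + 45.00°) = -123.69°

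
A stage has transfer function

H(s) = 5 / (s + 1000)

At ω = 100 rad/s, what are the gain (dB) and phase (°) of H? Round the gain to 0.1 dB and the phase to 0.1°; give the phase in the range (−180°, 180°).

Substitute s = j100:
Numerator: 5 = 5 + j0
Denominator: (j100) + 1000 = 1000 + j100
|N| = √(5² + 0²) ≈ 5, ∠N ≈ 0.00°
|D| = √(1000² + 100²) ≈ 1005, ∠D ≈ 5.71°
|H| = 5 / 1005 ≈ 0.0049751
Gain = 20 log₁₀(0.0049751) ≈ -46.06 dB
∠H = 0.00° − 5.71° = -5.71°

-46.1 dB, -5.7°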